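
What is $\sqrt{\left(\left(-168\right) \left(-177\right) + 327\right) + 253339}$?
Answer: $\sqrt{283402} \approx 532.36$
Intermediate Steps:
$\sqrt{\left(\left(-168\right) \left(-177\right) + 327\right) + 253339} = \sqrt{\left(29736 + 327\right) + 253339} = \sqrt{30063 + 253339} = \sqrt{283402}$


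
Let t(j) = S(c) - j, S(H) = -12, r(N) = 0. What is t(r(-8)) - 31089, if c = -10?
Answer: -31101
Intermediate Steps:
t(j) = -12 - j
t(r(-8)) - 31089 = (-12 - 1*0) - 31089 = (-12 + 0) - 31089 = -12 - 31089 = -31101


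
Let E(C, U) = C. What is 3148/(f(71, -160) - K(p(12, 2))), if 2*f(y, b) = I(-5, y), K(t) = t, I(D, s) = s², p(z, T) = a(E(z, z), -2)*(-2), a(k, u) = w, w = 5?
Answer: 6296/5061 ≈ 1.2440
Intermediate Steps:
a(k, u) = 5
p(z, T) = -10 (p(z, T) = 5*(-2) = -10)
f(y, b) = y²/2
3148/(f(71, -160) - K(p(12, 2))) = 3148/((½)*71² - 1*(-10)) = 3148/((½)*5041 + 10) = 3148/(5041/2 + 10) = 3148/(5061/2) = 3148*(2/5061) = 6296/5061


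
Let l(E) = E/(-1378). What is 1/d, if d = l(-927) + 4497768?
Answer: 1378/6197925231 ≈ 2.2233e-7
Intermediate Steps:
l(E) = -E/1378 (l(E) = E*(-1/1378) = -E/1378)
d = 6197925231/1378 (d = -1/1378*(-927) + 4497768 = 927/1378 + 4497768 = 6197925231/1378 ≈ 4.4978e+6)
1/d = 1/(6197925231/1378) = 1378/6197925231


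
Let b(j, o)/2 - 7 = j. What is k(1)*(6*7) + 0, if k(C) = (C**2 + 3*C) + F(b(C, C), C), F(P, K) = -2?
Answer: 84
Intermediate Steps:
b(j, o) = 14 + 2*j
k(C) = -2 + C**2 + 3*C (k(C) = (C**2 + 3*C) - 2 = -2 + C**2 + 3*C)
k(1)*(6*7) + 0 = (-2 + 1**2 + 3*1)*(6*7) + 0 = (-2 + 1 + 3)*42 + 0 = 2*42 + 0 = 84 + 0 = 84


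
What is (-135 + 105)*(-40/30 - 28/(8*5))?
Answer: 61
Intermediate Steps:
(-135 + 105)*(-40/30 - 28/(8*5)) = -30*(-40*1/30 - 28/40) = -30*(-4/3 - 28*1/40) = -30*(-4/3 - 7/10) = -30*(-61/30) = 61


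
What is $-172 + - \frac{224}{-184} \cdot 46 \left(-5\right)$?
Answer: $-452$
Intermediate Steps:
$-172 + - \frac{224}{-184} \cdot 46 \left(-5\right) = -172 + \left(-224\right) \left(- \frac{1}{184}\right) \left(-230\right) = -172 + \frac{28}{23} \left(-230\right) = -172 - 280 = -452$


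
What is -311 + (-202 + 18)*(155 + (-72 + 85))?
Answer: -31223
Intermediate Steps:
-311 + (-202 + 18)*(155 + (-72 + 85)) = -311 - 184*(155 + 13) = -311 - 184*168 = -311 - 30912 = -31223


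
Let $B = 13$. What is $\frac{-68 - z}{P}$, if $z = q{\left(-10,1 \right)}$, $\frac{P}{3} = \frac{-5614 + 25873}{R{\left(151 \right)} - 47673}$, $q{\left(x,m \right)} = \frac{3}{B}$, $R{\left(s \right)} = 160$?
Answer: $\frac{42144031}{790101} \approx 53.34$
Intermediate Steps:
$q{\left(x,m \right)} = \frac{3}{13}$
$P = - \frac{60777}{47513}$ ($P = 3 \frac{-5614 + 25873}{160 - 47673} = 3 \frac{20259}{-47513} = 3 \cdot 20259 \left(- \frac{1}{47513}\right) = 3 \left(- \frac{20259}{47513}\right) = - \frac{60777}{47513} \approx -1.2792$)
$z = \frac{3}{13} \approx 0.23077$
$\frac{-68 - z}{P} = \frac{-68 - \frac{3}{13}}{- \frac{60777}{47513}} = \left(-68 - \frac{3}{13}\right) \left(- \frac{47513}{60777}\right) = \left(- \frac{887}{13}\right) \left(- \frac{47513}{60777}\right) = \frac{42144031}{790101}$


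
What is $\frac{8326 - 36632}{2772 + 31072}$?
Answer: $- \frac{14153}{16922} \approx -0.83637$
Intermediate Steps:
$\frac{8326 - 36632}{2772 + 31072} = - \frac{28306}{33844} = \left(-28306\right) \frac{1}{33844} = - \frac{14153}{16922}$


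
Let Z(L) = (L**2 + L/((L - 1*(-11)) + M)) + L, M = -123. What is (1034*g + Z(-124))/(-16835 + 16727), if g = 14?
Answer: -194887/708 ≈ -275.26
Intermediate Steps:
Z(L) = L + L**2 + L/(-112 + L) (Z(L) = (L**2 + L/((L - 1*(-11)) - 123)) + L = (L**2 + L/((L + 11) - 123)) + L = (L**2 + L/((11 + L) - 123)) + L = (L**2 + L/(-112 + L)) + L = L + L**2 + L/(-112 + L))
(1034*g + Z(-124))/(-16835 + 16727) = (1034*14 - 124*(-111 + (-124)**2 - 111*(-124))/(-112 - 124))/(-16835 + 16727) = (14476 - 124*(-111 + 15376 + 13764)/(-236))/(-108) = (14476 - 124*(-1/236)*29029)*(-1/108) = (14476 + 899899/59)*(-1/108) = (1753983/59)*(-1/108) = -194887/708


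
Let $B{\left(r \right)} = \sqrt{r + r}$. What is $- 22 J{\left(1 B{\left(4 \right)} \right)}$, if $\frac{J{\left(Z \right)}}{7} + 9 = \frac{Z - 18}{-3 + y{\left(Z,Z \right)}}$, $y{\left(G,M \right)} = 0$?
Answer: $462 + \frac{308 \sqrt{2}}{3} \approx 607.19$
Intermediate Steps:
$B{\left(r \right)} = \sqrt{2} \sqrt{r}$ ($B{\left(r \right)} = \sqrt{2 r} = \sqrt{2} \sqrt{r}$)
$J{\left(Z \right)} = -21 - \frac{7 Z}{3}$ ($J{\left(Z \right)} = -63 + 7 \frac{Z - 18}{-3 + 0} = -63 + 7 \frac{-18 + Z}{-3} = -63 + 7 \left(-18 + Z\right) \left(- \frac{1}{3}\right) = -63 + 7 \left(6 - \frac{Z}{3}\right) = -63 - \left(-42 + \frac{7 Z}{3}\right) = -21 - \frac{7 Z}{3}$)
$- 22 J{\left(1 B{\left(4 \right)} \right)} = - 22 \left(-21 - \frac{7 \cdot 1 \sqrt{2} \sqrt{4}}{3}\right) = - 22 \left(-21 - \frac{7 \cdot 1 \sqrt{2} \cdot 2}{3}\right) = - 22 \left(-21 - \frac{7 \cdot 1 \cdot 2 \sqrt{2}}{3}\right) = - 22 \left(-21 - \frac{7 \cdot 2 \sqrt{2}}{3}\right) = - 22 \left(-21 - \frac{14 \sqrt{2}}{3}\right) = 462 + \frac{308 \sqrt{2}}{3}$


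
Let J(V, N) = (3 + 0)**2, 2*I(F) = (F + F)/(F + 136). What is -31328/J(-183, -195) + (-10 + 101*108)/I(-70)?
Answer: -4333186/315 ≈ -13756.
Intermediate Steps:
I(F) = F/(136 + F) (I(F) = ((F + F)/(F + 136))/2 = ((2*F)/(136 + F))/2 = (2*F/(136 + F))/2 = F/(136 + F))
J(V, N) = 9 (J(V, N) = 3**2 = 9)
-31328/J(-183, -195) + (-10 + 101*108)/I(-70) = -31328/9 + (-10 + 101*108)/((-70/(136 - 70))) = -31328*1/9 + (-10 + 10908)/((-70/66)) = -31328/9 + 10898/((-70*1/66)) = -31328/9 + 10898/(-35/33) = -31328/9 + 10898*(-33/35) = -31328/9 - 359634/35 = -4333186/315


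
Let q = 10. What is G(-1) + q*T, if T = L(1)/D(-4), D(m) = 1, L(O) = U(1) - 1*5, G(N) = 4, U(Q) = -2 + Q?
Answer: -56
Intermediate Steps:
L(O) = -6 (L(O) = (-2 + 1) - 1*5 = -1 - 5 = -6)
T = -6 (T = -6/1 = -6*1 = -6)
G(-1) + q*T = 4 + 10*(-6) = 4 - 60 = -56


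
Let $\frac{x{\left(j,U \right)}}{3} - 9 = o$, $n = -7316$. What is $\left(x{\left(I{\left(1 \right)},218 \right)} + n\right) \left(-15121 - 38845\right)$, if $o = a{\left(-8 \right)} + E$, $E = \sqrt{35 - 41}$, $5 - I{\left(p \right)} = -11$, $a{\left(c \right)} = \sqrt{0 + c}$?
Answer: $393358174 - 323796 i \sqrt{2} - 161898 i \sqrt{6} \approx 3.9336 \cdot 10^{8} - 8.5448 \cdot 10^{5} i$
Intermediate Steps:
$a{\left(c \right)} = \sqrt{c}$
$I{\left(p \right)} = 16$ ($I{\left(p \right)} = 5 - -11 = 5 + 11 = 16$)
$E = i \sqrt{6}$ ($E = \sqrt{-6} = i \sqrt{6} \approx 2.4495 i$)
$o = i \sqrt{6} + 2 i \sqrt{2}$ ($o = \sqrt{-8} + i \sqrt{6} = 2 i \sqrt{2} + i \sqrt{6} = i \sqrt{6} + 2 i \sqrt{2} \approx 5.2779 i$)
$x{\left(j,U \right)} = 27 + 3 i \left(\sqrt{6} + 2 \sqrt{2}\right)$
$\left(x{\left(I{\left(1 \right)},218 \right)} + n\right) \left(-15121 - 38845\right) = \left(\left(27 + 3 i \sqrt{6} + 6 i \sqrt{2}\right) - 7316\right) \left(-15121 - 38845\right) = \left(-7289 + 3 i \sqrt{6} + 6 i \sqrt{2}\right) \left(-53966\right) = 393358174 - 323796 i \sqrt{2} - 161898 i \sqrt{6}$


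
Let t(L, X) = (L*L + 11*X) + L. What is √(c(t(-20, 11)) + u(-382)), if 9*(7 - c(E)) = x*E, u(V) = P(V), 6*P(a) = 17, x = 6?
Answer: I*√11670/6 ≈ 18.005*I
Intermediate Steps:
t(L, X) = L + L² + 11*X (t(L, X) = (L² + 11*X) + L = L + L² + 11*X)
P(a) = 17/6 (P(a) = (⅙)*17 = 17/6)
u(V) = 17/6
c(E) = 7 - 2*E/3
√(c(t(-20, 11)) + u(-382)) = √((7 - 2*(-20 + (-20)² + 11*11)/3) + 17/6) = √((7 - 2*(-20 + 400 + 121)/3) + 17/6) = √((7 - ⅔*501) + 17/6) = √((7 - 334) + 17/6) = √(-327 + 17/6) = √(-1945/6) = I*√11670/6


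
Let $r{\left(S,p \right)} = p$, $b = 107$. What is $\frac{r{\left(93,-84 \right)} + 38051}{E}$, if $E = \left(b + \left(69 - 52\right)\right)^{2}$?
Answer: $\frac{37967}{15376} \approx 2.4692$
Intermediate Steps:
$E = 15376$ ($E = \left(107 + \left(69 - 52\right)\right)^{2} = \left(107 + 17\right)^{2} = 124^{2} = 15376$)
$\frac{r{\left(93,-84 \right)} + 38051}{E} = \frac{-84 + 38051}{15376} = 37967 \cdot \frac{1}{15376} = \frac{37967}{15376}$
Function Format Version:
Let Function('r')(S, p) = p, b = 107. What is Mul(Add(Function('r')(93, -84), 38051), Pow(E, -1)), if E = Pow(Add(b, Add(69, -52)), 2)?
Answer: Rational(37967, 15376) ≈ 2.4692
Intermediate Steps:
E = 15376 (E = Pow(Add(107, Add(69, -52)), 2) = Pow(Add(107, 17), 2) = Pow(124, 2) = 15376)
Mul(Add(Function('r')(93, -84), 38051), Pow(E, -1)) = Mul(Add(-84, 38051), Pow(15376, -1)) = Mul(37967, Rational(1, 15376)) = Rational(37967, 15376)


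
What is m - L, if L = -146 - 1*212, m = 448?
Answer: 806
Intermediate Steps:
L = -358 (L = -146 - 212 = -358)
m - L = 448 - 1*(-358) = 448 + 358 = 806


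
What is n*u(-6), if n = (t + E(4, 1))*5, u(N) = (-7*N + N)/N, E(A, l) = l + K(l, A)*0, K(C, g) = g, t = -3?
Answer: 60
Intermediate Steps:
E(A, l) = l (E(A, l) = l + A*0 = l + 0 = l)
u(N) = -6 (u(N) = (-6*N)/N = -6)
n = -10 (n = (-3 + 1)*5 = -2*5 = -10)
n*u(-6) = -10*(-6) = 60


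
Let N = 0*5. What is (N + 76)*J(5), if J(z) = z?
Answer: 380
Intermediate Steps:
N = 0
(N + 76)*J(5) = (0 + 76)*5 = 76*5 = 380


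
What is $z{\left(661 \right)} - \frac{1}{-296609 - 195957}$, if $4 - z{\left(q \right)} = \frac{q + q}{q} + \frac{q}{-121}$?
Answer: $\frac{444787219}{59600486} \approx 7.4628$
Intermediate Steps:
$z{\left(q \right)} = 2 + \frac{q}{121}$ ($z{\left(q \right)} = 4 - \left(\frac{q + q}{q} + \frac{q}{-121}\right) = 4 - \left(\frac{2 q}{q} + q \left(- \frac{1}{121}\right)\right) = 4 - \left(2 - \frac{q}{121}\right) = 4 + \left(-2 + \frac{q}{121}\right) = 2 + \frac{q}{121}$)
$z{\left(661 \right)} - \frac{1}{-296609 - 195957} = \left(2 + \frac{1}{121} \cdot 661\right) - \frac{1}{-296609 - 195957} = \left(2 + \frac{661}{121}\right) - \frac{1}{-492566} = \frac{903}{121} - - \frac{1}{492566} = \frac{903}{121} + \frac{1}{492566} = \frac{444787219}{59600486}$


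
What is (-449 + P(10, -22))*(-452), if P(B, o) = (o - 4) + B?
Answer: 210180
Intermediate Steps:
P(B, o) = -4 + B + o (P(B, o) = (-4 + o) + B = -4 + B + o)
(-449 + P(10, -22))*(-452) = (-449 + (-4 + 10 - 22))*(-452) = (-449 - 16)*(-452) = -465*(-452) = 210180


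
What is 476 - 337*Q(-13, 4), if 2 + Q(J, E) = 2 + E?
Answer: -872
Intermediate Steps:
Q(J, E) = E (Q(J, E) = -2 + (2 + E) = E)
476 - 337*Q(-13, 4) = 476 - 337*4 = 476 - 1348 = -872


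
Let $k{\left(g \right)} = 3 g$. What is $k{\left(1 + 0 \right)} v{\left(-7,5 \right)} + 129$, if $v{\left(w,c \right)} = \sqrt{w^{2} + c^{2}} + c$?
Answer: $144 + 3 \sqrt{74} \approx 169.81$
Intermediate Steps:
$v{\left(w,c \right)} = c + \sqrt{c^{2} + w^{2}}$ ($v{\left(w,c \right)} = \sqrt{c^{2} + w^{2}} + c = c + \sqrt{c^{2} + w^{2}}$)
$k{\left(1 + 0 \right)} v{\left(-7,5 \right)} + 129 = 3 \left(1 + 0\right) \left(5 + \sqrt{5^{2} + \left(-7\right)^{2}}\right) + 129 = 3 \cdot 1 \left(5 + \sqrt{25 + 49}\right) + 129 = 3 \left(5 + \sqrt{74}\right) + 129 = \left(15 + 3 \sqrt{74}\right) + 129 = 144 + 3 \sqrt{74}$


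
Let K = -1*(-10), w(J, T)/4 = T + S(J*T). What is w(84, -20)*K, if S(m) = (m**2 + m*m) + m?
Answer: 225724000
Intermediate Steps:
S(m) = m + 2*m**2 (S(m) = (m**2 + m**2) + m = 2*m**2 + m = m + 2*m**2)
w(J, T) = 4*T + 4*J*T*(1 + 2*J*T) (w(J, T) = 4*(T + (J*T)*(1 + 2*(J*T))) = 4*(T + (J*T)*(1 + 2*J*T)) = 4*(T + J*T*(1 + 2*J*T)) = 4*T + 4*J*T*(1 + 2*J*T))
K = 10
w(84, -20)*K = (4*(-20)*(1 + 84*(1 + 2*84*(-20))))*10 = (4*(-20)*(1 + 84*(1 - 3360)))*10 = (4*(-20)*(1 + 84*(-3359)))*10 = (4*(-20)*(1 - 282156))*10 = (4*(-20)*(-282155))*10 = 22572400*10 = 225724000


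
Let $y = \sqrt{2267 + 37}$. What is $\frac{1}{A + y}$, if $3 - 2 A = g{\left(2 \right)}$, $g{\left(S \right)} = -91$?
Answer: $\frac{1}{95} \approx 0.010526$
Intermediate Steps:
$y = 48$ ($y = \sqrt{2304} = 48$)
$A = 47$ ($A = \frac{3}{2} - - \frac{91}{2} = \frac{3}{2} + \frac{91}{2} = 47$)
$\frac{1}{A + y} = \frac{1}{47 + 48} = \frac{1}{95}$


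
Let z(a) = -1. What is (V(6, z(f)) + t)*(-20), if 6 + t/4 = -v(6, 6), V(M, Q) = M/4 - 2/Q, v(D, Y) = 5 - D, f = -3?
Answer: 330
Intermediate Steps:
V(M, Q) = -2/Q + M/4 (V(M, Q) = M*(¼) - 2/Q = M/4 - 2/Q = -2/Q + M/4)
t = -20 (t = -24 + 4*(-(5 - 1*6)) = -24 + 4*(-(5 - 6)) = -24 + 4*(-1*(-1)) = -24 + 4*1 = -24 + 4 = -20)
(V(6, z(f)) + t)*(-20) = ((-2/(-1) + (¼)*6) - 20)*(-20) = ((-2*(-1) + 3/2) - 20)*(-20) = ((2 + 3/2) - 20)*(-20) = (7/2 - 20)*(-20) = -33/2*(-20) = 330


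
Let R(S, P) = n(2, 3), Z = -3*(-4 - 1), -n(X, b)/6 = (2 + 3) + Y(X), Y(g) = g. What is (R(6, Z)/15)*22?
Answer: -308/5 ≈ -61.600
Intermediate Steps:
n(X, b) = -30 - 6*X (n(X, b) = -6*((2 + 3) + X) = -6*(5 + X) = -30 - 6*X)
Z = 15 (Z = -3*(-5) = 15)
R(S, P) = -42 (R(S, P) = -30 - 6*2 = -30 - 12 = -42)
(R(6, Z)/15)*22 = -42/15*22 = -42*1/15*22 = -14/5*22 = -308/5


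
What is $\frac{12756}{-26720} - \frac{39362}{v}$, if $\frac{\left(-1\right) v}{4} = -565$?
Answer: $- \frac{2701453}{150968} \approx -17.894$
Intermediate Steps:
$v = 2260$ ($v = \left(-4\right) \left(-565\right) = 2260$)
$\frac{12756}{-26720} - \frac{39362}{v} = \frac{12756}{-26720} - \frac{39362}{2260} = 12756 \left(- \frac{1}{26720}\right) - \frac{19681}{1130} = - \frac{3189}{6680} - \frac{19681}{1130} = - \frac{2701453}{150968}$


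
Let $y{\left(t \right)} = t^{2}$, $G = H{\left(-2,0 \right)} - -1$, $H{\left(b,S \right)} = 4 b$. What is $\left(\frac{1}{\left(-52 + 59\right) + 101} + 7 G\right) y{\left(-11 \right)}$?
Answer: $- \frac{640211}{108} \approx -5927.9$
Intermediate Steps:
$G = -7$ ($G = 4 \left(-2\right) - -1 = -8 + 1 = -7$)
$\left(\frac{1}{\left(-52 + 59\right) + 101} + 7 G\right) y{\left(-11 \right)} = \left(\frac{1}{\left(-52 + 59\right) + 101} + 7 \left(-7\right)\right) \left(-11\right)^{2} = \left(\frac{1}{7 + 101} - 49\right) 121 = \left(\frac{1}{108} - 49\right) 121 = \left(- \frac{5291}{108}\right) 121 = - \frac{640211}{108}$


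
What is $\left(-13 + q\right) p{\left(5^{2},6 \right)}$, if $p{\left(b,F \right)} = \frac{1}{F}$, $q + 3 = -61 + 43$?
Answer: $- \frac{17}{3} \approx -5.6667$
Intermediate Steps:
$q = -21$ ($q = -3 + \left(-61 + 43\right) = -3 - 18 = -21$)
$\left(-13 + q\right) p{\left(5^{2},6 \right)} = \frac{-13 - 21}{6} = \left(-34\right) \frac{1}{6} = - \frac{17}{3}$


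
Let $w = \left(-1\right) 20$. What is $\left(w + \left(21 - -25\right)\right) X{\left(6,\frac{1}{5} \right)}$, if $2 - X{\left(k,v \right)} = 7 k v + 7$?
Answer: $- \frac{1742}{5} \approx -348.4$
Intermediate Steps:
$w = -20$
$X{\left(k,v \right)} = -5 - 7 k v$ ($X{\left(k,v \right)} = 2 - \left(7 k v + 7\right) = 2 - \left(7 + 7 k v\right) = -5 - 7 k v$)
$\left(w + \left(21 - -25\right)\right) X{\left(6,\frac{1}{5} \right)} = \left(-20 + \left(21 - -25\right)\right) \left(-5 - \frac{42}{5}\right) = \left(-20 + \left(21 + 25\right)\right) \left(-5 - 42 \cdot \frac{1}{5}\right) = \left(-20 + 46\right) \left(-5 - \frac{42}{5}\right) = 26 \left(- \frac{67}{5}\right) = - \frac{1742}{5}$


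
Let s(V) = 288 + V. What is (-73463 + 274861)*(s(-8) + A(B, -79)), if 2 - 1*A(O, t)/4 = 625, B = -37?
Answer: -445492376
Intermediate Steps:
A(O, t) = -2492 (A(O, t) = 8 - 4*625 = 8 - 2500 = -2492)
(-73463 + 274861)*(s(-8) + A(B, -79)) = (-73463 + 274861)*((288 - 8) - 2492) = 201398*(280 - 2492) = 201398*(-2212) = -445492376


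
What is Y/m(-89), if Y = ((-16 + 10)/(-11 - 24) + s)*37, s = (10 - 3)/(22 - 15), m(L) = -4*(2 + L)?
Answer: 1517/12180 ≈ 0.12455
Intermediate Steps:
m(L) = -8 - 4*L
s = 1 (s = 7/7 = 7*(⅐) = 1)
Y = 1517/35 (Y = ((-16 + 10)/(-11 - 24) + 1)*37 = (-6/(-35) + 1)*37 = (-6*(-1/35) + 1)*37 = (6/35 + 1)*37 = (41/35)*37 = 1517/35 ≈ 43.343)
Y/m(-89) = 1517/(35*(-8 - 4*(-89))) = 1517/(35*(-8 + 356)) = (1517/35)/348 = (1517/35)*(1/348) = 1517/12180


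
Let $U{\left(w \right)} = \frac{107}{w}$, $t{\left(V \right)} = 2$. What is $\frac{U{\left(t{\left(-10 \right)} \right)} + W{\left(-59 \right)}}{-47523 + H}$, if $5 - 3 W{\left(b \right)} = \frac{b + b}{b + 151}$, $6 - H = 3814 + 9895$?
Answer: $- \frac{1918}{2112297} \approx -0.00090802$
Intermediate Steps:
$H = -13703$ ($H = 6 - \left(3814 + 9895\right) = 6 - 13709 = -13703$)
$W{\left(b \right)} = \frac{5}{3} - \frac{2 b}{3 \left(151 + b\right)}$ ($W{\left(b \right)} = \frac{5}{3} - \frac{\left(b + b\right) \frac{1}{b + 151}}{3} = \frac{5}{3} - \frac{2 b \frac{1}{151 + b}}{3} = \frac{5}{3} - \frac{2 b}{3 \left(151 + b\right)}$)
$\frac{U{\left(t{\left(-10 \right)} \right)} + W{\left(-59 \right)}}{-47523 + H} = \frac{\frac{107}{2} + \frac{\frac{755}{3} - 59}{151 - 59}}{-47523 - 13703} = \frac{107 \cdot \frac{1}{2} + \frac{1}{92} \cdot \frac{578}{3}}{-61226} = \left(\frac{107}{2} + \frac{1}{92} \cdot \frac{578}{3}\right) \left(- \frac{1}{61226}\right) = \left(\frac{107}{2} + \frac{289}{138}\right) \left(- \frac{1}{61226}\right) = \frac{3836}{69} \left(- \frac{1}{61226}\right) = - \frac{1918}{2112297}$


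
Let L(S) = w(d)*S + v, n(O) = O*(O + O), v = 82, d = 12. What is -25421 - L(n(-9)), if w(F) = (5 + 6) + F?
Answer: -29229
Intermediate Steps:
w(F) = 11 + F
n(O) = 2*O² (n(O) = O*(2*O) = 2*O²)
L(S) = 82 + 23*S (L(S) = (11 + 12)*S + 82 = 23*S + 82 = 82 + 23*S)
-25421 - L(n(-9)) = -25421 - (82 + 23*(2*(-9)²)) = -25421 - (82 + 23*(2*81)) = -25421 - (82 + 23*162) = -25421 - (82 + 3726) = -25421 - 1*3808 = -25421 - 3808 = -29229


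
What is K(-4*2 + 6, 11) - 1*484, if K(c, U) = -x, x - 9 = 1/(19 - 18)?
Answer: -494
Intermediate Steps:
x = 10 (x = 9 + 1/(19 - 18) = 9 + 1/1 = 9 + 1 = 10)
K(c, U) = -10 (K(c, U) = -1*10 = -10)
K(-4*2 + 6, 11) - 1*484 = -10 - 1*484 = -10 - 484 = -494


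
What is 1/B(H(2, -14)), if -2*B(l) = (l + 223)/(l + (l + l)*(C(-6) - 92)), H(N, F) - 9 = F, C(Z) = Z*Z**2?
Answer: -3075/109 ≈ -28.211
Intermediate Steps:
C(Z) = Z**3
H(N, F) = 9 + F
B(l) = (223 + l)/(1230*l) (B(l) = -(l + 223)/(2*(l + (l + l)*((-6)**3 - 92))) = -(223 + l)/(2*(l + (2*l)*(-216 - 92))) = -(223 + l)/(2*(l + (2*l)*(-308))) = -(223 + l)/(2*(l - 616*l)) = -(223 + l)/(2*((-615*l))) = -(223 + l)*(-1/(615*l))/2 = -(-1)*(223 + l)/(1230*l) = (223 + l)/(1230*l))
1/B(H(2, -14)) = 1/((223 + (9 - 14))/(1230*(9 - 14))) = 1/((1/1230)*(223 - 5)/(-5)) = 1/((1/1230)*(-1/5)*218) = 1/(-109/3075) = -3075/109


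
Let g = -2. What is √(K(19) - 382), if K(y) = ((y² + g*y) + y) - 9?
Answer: 7*I ≈ 7.0*I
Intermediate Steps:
K(y) = -9 + y² - y (K(y) = ((y² - 2*y) + y) - 9 = (y² - y) - 9 = -9 + y² - y)
√(K(19) - 382) = √((-9 + 19² - 1*19) - 382) = √((-9 + 361 - 19) - 382) = √(333 - 382) = √(-49) = 7*I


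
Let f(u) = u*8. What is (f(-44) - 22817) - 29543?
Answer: -52712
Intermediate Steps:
f(u) = 8*u
(f(-44) - 22817) - 29543 = (8*(-44) - 22817) - 29543 = (-352 - 22817) - 29543 = -23169 - 29543 = -52712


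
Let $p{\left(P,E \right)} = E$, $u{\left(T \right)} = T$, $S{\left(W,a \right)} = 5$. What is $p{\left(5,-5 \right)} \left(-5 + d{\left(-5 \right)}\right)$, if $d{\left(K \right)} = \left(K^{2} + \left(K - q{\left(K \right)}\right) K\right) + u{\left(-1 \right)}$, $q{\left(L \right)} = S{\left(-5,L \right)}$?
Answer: $-345$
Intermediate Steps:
$q{\left(L \right)} = 5$
$d{\left(K \right)} = -1 + K^{2} + K \left(-5 + K\right)$ ($d{\left(K \right)} = \left(K^{2} + \left(K - 5\right) K\right) - 1 = \left(K^{2} + \left(-5 + K\right) K\right) - 1 = \left(K^{2} + K \left(-5 + K\right)\right) - 1 = -1 + K^{2} + K \left(-5 + K\right)$)
$p{\left(5,-5 \right)} \left(-5 + d{\left(-5 \right)}\right) = - 5 \left(-5 - \left(-24 - 50\right)\right) = - 5 \left(-5 + \left(-1 + 25 + 2 \cdot 25\right)\right) = - 5 \left(-5 + \left(-1 + 25 + 50\right)\right) = - 5 \left(-5 + 74\right) = \left(-5\right) 69 = -345$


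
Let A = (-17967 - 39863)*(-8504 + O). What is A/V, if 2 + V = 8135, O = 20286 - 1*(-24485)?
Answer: -699106870/2711 ≈ -2.5788e+5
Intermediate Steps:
O = 44771 (O = 20286 + 24485 = 44771)
V = 8133 (V = -2 + 8135 = 8133)
A = -2097320610 (A = (-17967 - 39863)*(-8504 + 44771) = -57830*36267 = -2097320610)
A/V = -2097320610/8133 = -2097320610*1/8133 = -699106870/2711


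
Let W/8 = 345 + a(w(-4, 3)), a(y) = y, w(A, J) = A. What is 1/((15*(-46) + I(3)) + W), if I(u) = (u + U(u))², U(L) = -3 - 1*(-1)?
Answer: 1/2039 ≈ 0.00049044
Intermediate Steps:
U(L) = -2 (U(L) = -3 + 1 = -2)
I(u) = (-2 + u)² (I(u) = (u - 2)² = (-2 + u)²)
W = 2728 (W = 8*(345 - 4) = 8*341 = 2728)
1/((15*(-46) + I(3)) + W) = 1/((15*(-46) + (-2 + 3)²) + 2728) = 1/((-690 + 1²) + 2728) = 1/((-690 + 1) + 2728) = 1/(-689 + 2728) = 1/2039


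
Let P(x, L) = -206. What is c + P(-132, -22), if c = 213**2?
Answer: 45163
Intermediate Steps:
c = 45369
c + P(-132, -22) = 45369 - 206 = 45163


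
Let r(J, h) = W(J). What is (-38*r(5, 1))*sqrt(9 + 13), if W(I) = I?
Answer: -190*sqrt(22) ≈ -891.18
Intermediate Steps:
r(J, h) = J
(-38*r(5, 1))*sqrt(9 + 13) = (-38*5)*sqrt(9 + 13) = (-19*10)*sqrt(22) = -190*sqrt(22)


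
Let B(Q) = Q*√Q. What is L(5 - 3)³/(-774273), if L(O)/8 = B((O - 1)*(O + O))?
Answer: -262144/774273 ≈ -0.33857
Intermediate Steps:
B(Q) = Q^(3/2)
L(O) = 16*√2*(O*(-1 + O))^(3/2) (L(O) = 8*((O - 1)*(O + O))^(3/2) = 8*((-1 + O)*(2*O))^(3/2) = 8*(2*O*(-1 + O))^(3/2) = 8*(2*√2*(O*(-1 + O))^(3/2)) = 16*√2*(O*(-1 + O))^(3/2))
L(5 - 3)³/(-774273) = (16*√2*((5 - 3)*(-1 + (5 - 3)))^(3/2))³/(-774273) = (16*√2*(2*(-1 + 2))^(3/2))³*(-1/774273) = (16*√2*(2*1)^(3/2))³*(-1/774273) = (16*√2*2^(3/2))³*(-1/774273) = (16*√2*(2*√2))³*(-1/774273) = 64³*(-1/774273) = 262144*(-1/774273) = -262144/774273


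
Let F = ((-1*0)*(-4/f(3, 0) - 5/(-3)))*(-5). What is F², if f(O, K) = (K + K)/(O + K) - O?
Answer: 0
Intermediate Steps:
f(O, K) = -O + 2*K/(K + O) (f(O, K) = (2*K)/(K + O) - O = 2*K/(K + O) - O = -O + 2*K/(K + O))
F = 0 (F = ((-1*0)*(-4*(0 + 3)/(-1*3² + 2*0 - 1*0*3) - 5/(-3)))*(-5) = (0*(-4*3/(-1*9 + 0 + 0) - 5*(-⅓)))*(-5) = (0*(-4*3/(-9 + 0 + 0) + 5/3))*(-5) = (0*(-4/((⅓)*(-9)) + 5/3))*(-5) = (0*(-4/(-3) + 5/3))*(-5) = (0*(-4*(-⅓) + 5/3))*(-5) = (0*(4/3 + 5/3))*(-5) = (0*3)*(-5) = 0*(-5) = 0)
F² = 0² = 0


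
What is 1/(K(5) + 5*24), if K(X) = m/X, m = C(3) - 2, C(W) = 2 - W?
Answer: 5/597 ≈ 0.0083752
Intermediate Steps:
m = -3 (m = (2 - 1*3) - 2 = (2 - 3) - 2 = -1 - 2 = -3)
K(X) = -3/X
1/(K(5) + 5*24) = 1/(-3/5 + 5*24) = 1/(-3*⅕ + 120) = 1/(-⅗ + 120) = 1/(597/5) = 5/597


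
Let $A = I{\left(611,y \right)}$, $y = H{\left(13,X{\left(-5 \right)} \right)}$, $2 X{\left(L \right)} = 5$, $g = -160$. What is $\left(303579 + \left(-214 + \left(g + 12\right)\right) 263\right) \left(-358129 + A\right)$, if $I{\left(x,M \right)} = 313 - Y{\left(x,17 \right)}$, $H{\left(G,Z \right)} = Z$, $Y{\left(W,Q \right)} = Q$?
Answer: $-74562735709$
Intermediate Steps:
$X{\left(L \right)} = \frac{5}{2}$ ($X{\left(L \right)} = \frac{1}{2} \cdot 5 = \frac{5}{2}$)
$y = \frac{5}{2} \approx 2.5$
$I{\left(x,M \right)} = 296$ ($I{\left(x,M \right)} = 313 - 17 = 296$)
$A = 296$
$\left(303579 + \left(-214 + \left(g + 12\right)\right) 263\right) \left(-358129 + A\right) = \left(303579 + \left(-214 + \left(-160 + 12\right)\right) 263\right) \left(-358129 + 296\right) = \left(303579 + \left(-214 - 148\right) 263\right) \left(-357833\right) = \left(303579 - 95206\right) \left(-357833\right) = 208373 \left(-357833\right) = -74562735709$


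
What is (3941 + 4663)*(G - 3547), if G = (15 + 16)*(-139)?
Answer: -67593024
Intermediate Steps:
G = -4309 (G = 31*(-139) = -4309)
(3941 + 4663)*(G - 3547) = (3941 + 4663)*(-4309 - 3547) = 8604*(-7856) = -67593024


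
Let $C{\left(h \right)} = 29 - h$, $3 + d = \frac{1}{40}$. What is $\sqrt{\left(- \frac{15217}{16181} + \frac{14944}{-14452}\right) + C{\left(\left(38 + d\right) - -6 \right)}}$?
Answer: $\frac{i \sqrt{19138951973532289690}}{1169239060} \approx 3.7416 i$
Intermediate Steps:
$d = - \frac{119}{40}$ ($d = -3 + \frac{1}{40} = - \frac{119}{40} \approx -2.975$)
$\sqrt{\left(- \frac{15217}{16181} + \frac{14944}{-14452}\right) + C{\left(\left(38 + d\right) - -6 \right)}} = \sqrt{\left(- \frac{15217}{16181} + \frac{14944}{-14452}\right) + \left(29 - \left(\left(38 - \frac{119}{40}\right) - -6\right)\right)} = \sqrt{\left(\left(-15217\right) \frac{1}{16181} + 14944 \left(- \frac{1}{14452}\right)\right) + \left(29 - \left(\frac{1401}{40} + 6\right)\right)} = \sqrt{\left(- \frac{15217}{16181} - \frac{3736}{3613}\right) + \left(29 - \frac{1641}{40}\right)} = \sqrt{- \frac{115431237}{58461953} + \left(29 - \frac{1641}{40}\right)} = \sqrt{- \frac{115431237}{58461953} - \frac{481}{40}} = \sqrt{- \frac{32737448873}{2338478120}} = \frac{i \sqrt{19138951973532289690}}{1169239060}$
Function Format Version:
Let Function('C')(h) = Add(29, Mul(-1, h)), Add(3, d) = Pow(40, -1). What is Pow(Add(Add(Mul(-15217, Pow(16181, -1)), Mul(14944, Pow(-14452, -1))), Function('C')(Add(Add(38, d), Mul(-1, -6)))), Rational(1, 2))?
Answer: Mul(Rational(1, 1169239060), I, Pow(19138951973532289690, Rational(1, 2))) ≈ Mul(3.7416, I)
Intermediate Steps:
d = Rational(-119, 40) (d = Add(-3, Pow(40, -1)) = Add(-3, Rational(1, 40)) = Rational(-119, 40) ≈ -2.9750)
Pow(Add(Add(Mul(-15217, Pow(16181, -1)), Mul(14944, Pow(-14452, -1))), Function('C')(Add(Add(38, d), Mul(-1, -6)))), Rational(1, 2)) = Pow(Add(Add(Mul(-15217, Pow(16181, -1)), Mul(14944, Pow(-14452, -1))), Add(29, Mul(-1, Add(Add(38, Rational(-119, 40)), Mul(-1, -6))))), Rational(1, 2)) = Pow(Add(Add(Mul(-15217, Rational(1, 16181)), Mul(14944, Rational(-1, 14452))), Add(29, Mul(-1, Add(Rational(1401, 40), 6)))), Rational(1, 2)) = Pow(Add(Add(Rational(-15217, 16181), Rational(-3736, 3613)), Add(29, Mul(-1, Rational(1641, 40)))), Rational(1, 2)) = Pow(Add(Rational(-115431237, 58461953), Add(29, Rational(-1641, 40))), Rational(1, 2)) = Pow(Add(Rational(-115431237, 58461953), Rational(-481, 40)), Rational(1, 2)) = Pow(Rational(-32737448873, 2338478120), Rational(1, 2)) = Mul(Rational(1, 1169239060), I, Pow(19138951973532289690, Rational(1, 2)))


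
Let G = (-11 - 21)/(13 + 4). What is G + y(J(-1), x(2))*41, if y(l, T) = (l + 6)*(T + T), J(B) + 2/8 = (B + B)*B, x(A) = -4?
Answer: -43246/17 ≈ -2543.9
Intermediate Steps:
G = -32/17 ≈ -1.8824
J(B) = -¼ + 2*B² (J(B) = -¼ + (B + B)*B = -¼ + (2*B)*B = -¼ + 2*B²)
y(l, T) = 2*T*(6 + l) (y(l, T) = (6 + l)*(2*T) = 2*T*(6 + l))
G + y(J(-1), x(2))*41 = -32/17 + (2*(-4)*(6 + (-¼ + 2*(-1)²)))*41 = -32/17 + (2*(-4)*(6 + (-¼ + 2*1)))*41 = -32/17 + (2*(-4)*(6 + (-¼ + 2)))*41 = -32/17 + (2*(-4)*(6 + 7/4))*41 = -32/17 + (2*(-4)*(31/4))*41 = -32/17 - 62*41 = -32/17 - 2542 = -43246/17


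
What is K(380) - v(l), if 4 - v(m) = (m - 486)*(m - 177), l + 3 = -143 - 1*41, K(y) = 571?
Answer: 245539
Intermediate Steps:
l = -187 (l = -3 + (-143 - 1*41) = -3 + (-143 - 41) = -3 - 184 = -187)
v(m) = 4 - (-486 + m)*(-177 + m) (v(m) = 4 - (m - 486)*(m - 177) = 4 - (-486 + m)*(-177 + m))
K(380) - v(l) = 571 - (-86018 - 1*(-187)**2 + 663*(-187)) = 571 - (-86018 - 1*34969 - 123981) = 571 - (-86018 - 34969 - 123981) = 571 - 1*(-244968) = 571 + 244968 = 245539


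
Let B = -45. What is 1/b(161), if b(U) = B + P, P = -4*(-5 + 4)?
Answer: -1/41 ≈ -0.024390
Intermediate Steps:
P = 4 (P = -4*(-1) = -1*(-4) = 4)
b(U) = -41 (b(U) = -45 + 4 = -41)
1/b(161) = 1/(-41) = -1/41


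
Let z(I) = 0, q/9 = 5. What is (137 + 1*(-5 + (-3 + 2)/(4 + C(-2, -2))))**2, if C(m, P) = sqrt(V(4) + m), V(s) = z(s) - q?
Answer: (139128*sqrt(47) + 541199*I)/(8*sqrt(47) + 31*I) ≈ 17407.0 + 28.715*I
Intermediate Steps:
q = 45 (q = 9*5 = 45)
V(s) = -45 (V(s) = 0 - 1*45 = 0 - 45 = -45)
C(m, P) = sqrt(-45 + m)
(137 + 1*(-5 + (-3 + 2)/(4 + C(-2, -2))))**2 = (137 + 1*(-5 + (-3 + 2)/(4 + sqrt(-45 - 2))))**2 = (137 + 1*(-5 - 1/(4 + sqrt(-47))))**2 = (137 + 1*(-5 - 1/(4 + I*sqrt(47))))**2 = (137 + (-5 - 1/(4 + I*sqrt(47))))**2 = (132 - 1/(4 + I*sqrt(47)))**2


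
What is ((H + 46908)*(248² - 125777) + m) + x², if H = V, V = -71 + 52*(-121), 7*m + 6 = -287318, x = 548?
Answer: -18239826691/7 ≈ -2.6057e+9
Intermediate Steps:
m = -287324/7 (m = -6/7 + (⅐)*(-287318) = -6/7 - 287318/7 = -287324/7 ≈ -41046.)
V = -6363 (V = -71 - 6292 = -6363)
H = -6363
((H + 46908)*(248² - 125777) + m) + x² = ((-6363 + 46908)*(248² - 125777) - 287324/7) + 548² = (40545*(61504 - 125777) - 287324/7) + 300304 = (40545*(-64273) - 287324/7) + 300304 = (-2605948785 - 287324/7) + 300304 = -18241928819/7 + 300304 = -18239826691/7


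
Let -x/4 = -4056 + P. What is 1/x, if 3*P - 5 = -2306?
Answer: 1/19292 ≈ 5.1835e-5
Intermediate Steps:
P = -767 (P = 5/3 + (⅓)*(-2306) = 5/3 - 2306/3 = -767)
x = 19292 (x = -4*(-4056 - 767) = -4*(-4823) = 19292)
1/x = 1/19292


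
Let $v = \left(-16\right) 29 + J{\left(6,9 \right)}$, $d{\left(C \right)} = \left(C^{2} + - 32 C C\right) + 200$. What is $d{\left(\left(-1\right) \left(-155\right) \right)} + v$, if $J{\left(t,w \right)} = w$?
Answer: $-745030$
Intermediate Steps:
$d{\left(C \right)} = 200 - 31 C^{2}$ ($d{\left(C \right)} = \left(C^{2} - 32 C^{2}\right) + 200 = - 31 C^{2} + 200 = 200 - 31 C^{2}$)
$v = -455$ ($v = \left(-16\right) 29 + 9 = -464 + 9 = -455$)
$d{\left(\left(-1\right) \left(-155\right) \right)} + v = \left(200 - 31 \left(\left(-1\right) \left(-155\right)\right)^{2}\right) - 455 = \left(200 - 31 \cdot 155^{2}\right) - 455 = \left(200 - 744775\right) - 455 = -744575 - 455 = -745030$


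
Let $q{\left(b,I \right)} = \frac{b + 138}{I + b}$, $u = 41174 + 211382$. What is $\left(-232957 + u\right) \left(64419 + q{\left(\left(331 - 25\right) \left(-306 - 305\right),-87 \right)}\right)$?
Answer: $\frac{78722349710655}{62351} \approx 1.2626 \cdot 10^{9}$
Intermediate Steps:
$u = 252556$
$q{\left(b,I \right)} = \frac{138 + b}{I + b}$
$\left(-232957 + u\right) \left(64419 + q{\left(\left(331 - 25\right) \left(-306 - 305\right),-87 \right)}\right) = \left(-232957 + 252556\right) \left(64419 + \frac{138 + \left(331 - 25\right) \left(-306 - 305\right)}{-87 + \left(331 - 25\right) \left(-306 - 305\right)}\right) = 19599 \left(64419 + \frac{138 + 306 \left(-611\right)}{-87 + 306 \left(-611\right)}\right) = 19599 \left(64419 + \frac{138 - 186966}{-87 - 186966}\right) = 19599 \left(64419 + \frac{1}{-187053} \left(-186828\right)\right) = 19599 \left(64419 - - \frac{62276}{62351}\right) = 19599 \left(64419 + \frac{62276}{62351}\right) = 19599 \cdot \frac{4016651345}{62351} = \frac{78722349710655}{62351}$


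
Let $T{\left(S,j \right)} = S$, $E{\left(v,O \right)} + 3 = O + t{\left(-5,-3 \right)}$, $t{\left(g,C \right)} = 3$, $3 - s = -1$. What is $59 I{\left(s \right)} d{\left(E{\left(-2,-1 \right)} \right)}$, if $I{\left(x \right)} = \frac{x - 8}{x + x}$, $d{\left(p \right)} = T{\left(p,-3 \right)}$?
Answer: $\frac{59}{2} \approx 29.5$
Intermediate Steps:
$s = 4$ ($s = 3 - -1 = 3 + 1 = 4$)
$E{\left(v,O \right)} = O$ ($E{\left(v,O \right)} = -3 + \left(O + 3\right) = -3 + \left(3 + O\right) = O$)
$d{\left(p \right)} = p$
$I{\left(x \right)} = \frac{-8 + x}{2 x}$
$59 I{\left(s \right)} d{\left(E{\left(-2,-1 \right)} \right)} = 59 \frac{-8 + 4}{2 \cdot 4} \left(-1\right) = 59 \cdot \frac{1}{2} \cdot \frac{1}{4} \left(-4\right) \left(-1\right) = 59 \left(- \frac{1}{2}\right) \left(-1\right) = \left(- \frac{59}{2}\right) \left(-1\right) = \frac{59}{2}$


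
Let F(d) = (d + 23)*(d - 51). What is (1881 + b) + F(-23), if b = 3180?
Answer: 5061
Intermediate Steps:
F(d) = (-51 + d)*(23 + d) (F(d) = (23 + d)*(-51 + d) = (-51 + d)*(23 + d))
(1881 + b) + F(-23) = (1881 + 3180) + (-1173 + (-23)² - 28*(-23)) = 5061 + (-1173 + 529 + 644) = 5061 + 0 = 5061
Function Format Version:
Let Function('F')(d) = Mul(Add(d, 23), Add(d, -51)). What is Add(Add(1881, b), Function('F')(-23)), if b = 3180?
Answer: 5061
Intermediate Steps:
Function('F')(d) = Mul(Add(-51, d), Add(23, d)) (Function('F')(d) = Mul(Add(23, d), Add(-51, d)) = Mul(Add(-51, d), Add(23, d)))
Add(Add(1881, b), Function('F')(-23)) = Add(Add(1881, 3180), Add(-1173, Pow(-23, 2), Mul(-28, -23))) = Add(5061, Add(-1173, 529, 644)) = Add(5061, 0) = 5061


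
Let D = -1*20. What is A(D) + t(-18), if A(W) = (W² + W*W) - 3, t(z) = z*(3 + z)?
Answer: 1067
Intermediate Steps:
D = -20
A(W) = -3 + 2*W² (A(W) = (W² + W²) - 3 = 2*W² - 3 = -3 + 2*W²)
A(D) + t(-18) = (-3 + 2*(-20)²) - 18*(3 - 18) = (-3 + 2*400) - 18*(-15) = (-3 + 800) + 270 = 797 + 270 = 1067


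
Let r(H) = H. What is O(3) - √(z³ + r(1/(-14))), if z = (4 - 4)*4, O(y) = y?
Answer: 3 - I*√14/14 ≈ 3.0 - 0.26726*I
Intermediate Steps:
z = 0 (z = 0*4 = 0)
O(3) - √(z³ + r(1/(-14))) = 3 - √(0³ + 1/(-14)) = 3 - √(0 - 1/14) = 3 - √(-1/14) = 3 - I*√14/14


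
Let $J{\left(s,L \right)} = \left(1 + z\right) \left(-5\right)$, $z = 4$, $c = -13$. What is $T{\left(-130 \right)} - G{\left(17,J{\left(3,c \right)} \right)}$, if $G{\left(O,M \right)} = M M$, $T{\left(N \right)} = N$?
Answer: $-755$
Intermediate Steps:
$J{\left(s,L \right)} = -25$ ($J{\left(s,L \right)} = \left(1 + 4\right) \left(-5\right) = 5 \left(-5\right) = -25$)
$G{\left(O,M \right)} = M^{2}$
$T{\left(-130 \right)} - G{\left(17,J{\left(3,c \right)} \right)} = -130 - \left(-25\right)^{2} = -130 - 625 = -755$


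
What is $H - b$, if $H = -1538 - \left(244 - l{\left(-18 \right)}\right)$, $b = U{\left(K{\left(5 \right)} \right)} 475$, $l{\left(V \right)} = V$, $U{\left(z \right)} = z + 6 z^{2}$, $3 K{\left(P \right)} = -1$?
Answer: $- \frac{5875}{3} \approx -1958.3$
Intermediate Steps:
$K{\left(P \right)} = - \frac{1}{3}$ ($K{\left(P \right)} = \frac{1}{3} \left(-1\right) = - \frac{1}{3}$)
$b = \frac{475}{3}$ ($b = - \frac{1 + 6 \left(- \frac{1}{3}\right)}{3} \cdot 475 = - \frac{1 - 2}{3} \cdot 475 = \left(- \frac{1}{3}\right) \left(-1\right) 475 = \frac{1}{3} \cdot 475 = \frac{475}{3} \approx 158.33$)
$H = -1800$ ($H = -1538 - \left(244 - -18\right) = -1538 - \left(244 + 18\right) = -1538 - 262 = -1800$)
$H - b = -1800 - \frac{475}{3} = - \frac{5875}{3}$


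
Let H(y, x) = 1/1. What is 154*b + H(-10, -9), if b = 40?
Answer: 6161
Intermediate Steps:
H(y, x) = 1
154*b + H(-10, -9) = 154*40 + 1 = 6160 + 1 = 6161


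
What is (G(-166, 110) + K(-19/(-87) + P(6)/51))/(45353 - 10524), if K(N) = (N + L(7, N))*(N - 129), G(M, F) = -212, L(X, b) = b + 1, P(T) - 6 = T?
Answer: -1000066012/76186382589 ≈ -0.013127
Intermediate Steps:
P(T) = 6 + T
L(X, b) = 1 + b
K(N) = (1 + 2*N)*(-129 + N) (K(N) = (N + (1 + N))*(N - 129) = (1 + 2*N)*(-129 + N))
(G(-166, 110) + K(-19/(-87) + P(6)/51))/(45353 - 10524) = (-212 + (-129 - 257*(-19/(-87) + (6 + 6)/51) + 2*(-19/(-87) + (6 + 6)/51)**2))/(45353 - 10524) = (-212 + (-129 - 257*(-19*(-1/87) + 12*(1/51)) + 2*(-19*(-1/87) + 12*(1/51))**2))/34829 = (-212 + (-129 - 257*(19/87 + 4/17) + 2*(19/87 + 4/17)**2))*(1/34829) = (-212 + (-129 - 257*671/1479 + 2*(671/1479)**2))*(1/34829) = (-212 + (-129 - 172447/1479 + 2*(450241/2187441)))*(1/34829) = (-212 + (-129 - 172447/1479 + 900482/2187441))*(1/34829) = (-212 - 536328520/2187441)*(1/34829) = -1000066012/2187441*1/34829 = -1000066012/76186382589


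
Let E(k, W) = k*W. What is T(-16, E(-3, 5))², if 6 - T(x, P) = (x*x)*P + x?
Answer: 14915044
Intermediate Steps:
E(k, W) = W*k
T(x, P) = 6 - x - P*x² (T(x, P) = 6 - ((x*x)*P + x) = 6 - (x²*P + x) = 6 - (P*x² + x) = 6 - (x + P*x²) = 6 + (-x - P*x²) = 6 - x - P*x²)
T(-16, E(-3, 5))² = (6 - 1*(-16) - 1*5*(-3)*(-16)²)² = (6 + 16 - 1*(-15)*256)² = (6 + 16 + 3840)² = 3862² = 14915044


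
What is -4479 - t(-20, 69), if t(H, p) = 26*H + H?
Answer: -3939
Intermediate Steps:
t(H, p) = 27*H
-4479 - t(-20, 69) = -4479 - 27*(-20) = -4479 - 1*(-540) = -4479 + 540 = -3939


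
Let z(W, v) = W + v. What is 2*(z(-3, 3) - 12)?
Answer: -24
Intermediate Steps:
2*(z(-3, 3) - 12) = 2*((-3 + 3) - 12) = 2*(0 - 12) = 2*(-12) = -24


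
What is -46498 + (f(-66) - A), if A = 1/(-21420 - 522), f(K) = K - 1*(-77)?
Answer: -1020017753/21942 ≈ -46487.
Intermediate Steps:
f(K) = 77 + K (f(K) = K + 77 = 77 + K)
A = -1/21942 (A = 1/(-21942) = -1/21942 ≈ -4.5575e-5)
-46498 + (f(-66) - A) = -46498 + ((77 - 66) - 1*(-1/21942)) = -46498 + (11 + 1/21942) = -46498 + 241363/21942 = -1020017753/21942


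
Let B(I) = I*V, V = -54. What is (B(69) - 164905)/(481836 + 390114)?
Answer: -168631/871950 ≈ -0.19340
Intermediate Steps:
B(I) = -54*I (B(I) = I*(-54) = -54*I)
(B(69) - 164905)/(481836 + 390114) = (-54*69 - 164905)/(481836 + 390114) = (-3726 - 164905)/871950 = -168631*1/871950 = -168631/871950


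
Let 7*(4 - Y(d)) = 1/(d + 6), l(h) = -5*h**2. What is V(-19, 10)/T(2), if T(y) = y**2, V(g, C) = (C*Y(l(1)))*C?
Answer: 675/7 ≈ 96.429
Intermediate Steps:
Y(d) = 4 - 1/(7*(6 + d)) (Y(d) = 4 - 1/(7*(d + 6)) = 4 - 1/(7*(6 + d)))
V(g, C) = 27*C**2/7 (V(g, C) = (C*((167 + 28*(-5*1**2))/(7*(6 - 5*1**2))))*C = (C*((167 + 28*(-5*1))/(7*(6 - 5*1))))*C = (C*((167 + 28*(-5))/(7*(6 - 5))))*C = (C*((1/7)*(167 - 140)/1))*C = (C*((1/7)*1*27))*C = (C*(27/7))*C = (27*C/7)*C = 27*C**2/7)
V(-19, 10)/T(2) = ((27/7)*10**2)/(2**2) = ((27/7)*100)/4 = (2700/7)*(1/4) = 675/7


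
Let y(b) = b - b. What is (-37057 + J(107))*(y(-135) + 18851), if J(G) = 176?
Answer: -695243731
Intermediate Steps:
y(b) = 0
(-37057 + J(107))*(y(-135) + 18851) = (-37057 + 176)*(0 + 18851) = -36881*18851 = -695243731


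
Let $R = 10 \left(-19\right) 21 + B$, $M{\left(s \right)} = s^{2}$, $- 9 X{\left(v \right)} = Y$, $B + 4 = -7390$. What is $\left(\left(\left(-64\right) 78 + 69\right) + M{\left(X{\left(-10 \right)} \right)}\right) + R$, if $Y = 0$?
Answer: $-16307$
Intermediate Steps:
$B = -7394$ ($B = -4 - 7390 = -7394$)
$X{\left(v \right)} = 0$ ($X{\left(v \right)} = \left(- \frac{1}{9}\right) 0 = 0$)
$R = -11384$ ($R = 10 \left(-19\right) 21 - 7394 = \left(-190\right) 21 - 7394 = -3990 - 7394 = -11384$)
$\left(\left(\left(-64\right) 78 + 69\right) + M{\left(X{\left(-10 \right)} \right)}\right) + R = \left(\left(\left(-64\right) 78 + 69\right) + 0^{2}\right) - 11384 = \left(\left(-4992 + 69\right) + 0\right) - 11384 = \left(-4923 + 0\right) - 11384 = -4923 - 11384 = -16307$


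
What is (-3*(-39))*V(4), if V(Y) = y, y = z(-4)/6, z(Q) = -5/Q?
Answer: 195/8 ≈ 24.375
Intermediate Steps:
y = 5/24 (y = -5/(-4)/6 = -5*(-1/4)*(1/6) = (5/4)*(1/6) = 5/24 ≈ 0.20833)
V(Y) = 5/24
(-3*(-39))*V(4) = -3*(-39)*(5/24) = 117*(5/24) = 195/8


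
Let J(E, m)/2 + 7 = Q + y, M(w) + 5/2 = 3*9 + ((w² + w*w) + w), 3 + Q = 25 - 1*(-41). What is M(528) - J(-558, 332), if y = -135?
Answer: 1116557/2 ≈ 5.5828e+5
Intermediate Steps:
Q = 63 (Q = -3 + (25 - 1*(-41)) = -3 + (25 + 41) = -3 + 66 = 63)
M(w) = 49/2 + w + 2*w² (M(w) = -5/2 + (3*9 + ((w² + w*w) + w)) = -5/2 + (27 + ((w² + w²) + w)) = -5/2 + (27 + (2*w² + w)) = -5/2 + (27 + (w + 2*w²)) = -5/2 + (27 + w + 2*w²) = 49/2 + w + 2*w²)
J(E, m) = -158 (J(E, m) = -14 + 2*(63 - 135) = -14 + 2*(-72) = -14 - 144 = -158)
M(528) - J(-558, 332) = (49/2 + 528 + 2*528²) - 1*(-158) = (49/2 + 528 + 2*278784) + 158 = (49/2 + 528 + 557568) + 158 = 1116241/2 + 158 = 1116557/2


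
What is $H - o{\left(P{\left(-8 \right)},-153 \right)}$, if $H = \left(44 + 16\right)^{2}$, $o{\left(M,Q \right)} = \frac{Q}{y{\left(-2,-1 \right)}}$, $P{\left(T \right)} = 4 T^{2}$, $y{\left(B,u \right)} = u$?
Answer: $3447$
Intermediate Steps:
$o{\left(M,Q \right)} = - Q$ ($o{\left(M,Q \right)} = \frac{Q}{-1} = Q \left(-1\right) = - Q$)
$H = 3600$ ($H = 60^{2} = 3600$)
$H - o{\left(P{\left(-8 \right)},-153 \right)} = 3600 - \left(-1\right) \left(-153\right) = 3600 - 153 = 3447$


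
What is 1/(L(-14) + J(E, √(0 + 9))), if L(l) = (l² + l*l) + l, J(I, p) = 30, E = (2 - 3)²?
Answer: 1/408 ≈ 0.0024510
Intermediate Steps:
E = 1 (E = (-1)² = 1)
L(l) = l + 2*l² (L(l) = (l² + l²) + l = 2*l² + l = l + 2*l²)
1/(L(-14) + J(E, √(0 + 9))) = 1/(-14*(1 + 2*(-14)) + 30) = 1/(-14*(1 - 28) + 30) = 1/(-14*(-27) + 30) = 1/(378 + 30) = 1/408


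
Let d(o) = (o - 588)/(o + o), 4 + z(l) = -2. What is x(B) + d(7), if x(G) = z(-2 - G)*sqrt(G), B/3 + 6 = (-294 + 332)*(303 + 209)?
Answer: -83/2 - 30*sqrt(2334) ≈ -1490.8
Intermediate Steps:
z(l) = -6 (z(l) = -4 - 2 = -6)
d(o) = (-588 + o)/(2*o) (d(o) = (-588 + o)/((2*o)) = (-588 + o)*(1/(2*o)) = (-588 + o)/(2*o))
B = 58350 (B = -18 + 3*((-294 + 332)*(303 + 209)) = -18 + 3*(38*512) = -18 + 3*19456 = -18 + 58368 = 58350)
x(G) = -6*sqrt(G)
x(B) + d(7) = -30*sqrt(2334) + (1/2)*(-588 + 7)/7 = -30*sqrt(2334) + (1/2)*(1/7)*(-581) = -30*sqrt(2334) - 83/2 = -83/2 - 30*sqrt(2334)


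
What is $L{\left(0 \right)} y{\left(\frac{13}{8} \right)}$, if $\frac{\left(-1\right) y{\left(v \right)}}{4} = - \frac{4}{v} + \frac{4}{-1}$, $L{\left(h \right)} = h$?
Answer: $0$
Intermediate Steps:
$y{\left(v \right)} = 16 + \frac{16}{v}$ ($y{\left(v \right)} = - 4 \left(- \frac{4}{v} + \frac{4}{-1}\right) = - 4 \left(- \frac{4}{v} + 4 \left(-1\right)\right) = - 4 \left(- \frac{4}{v} - 4\right) = - 4 \left(-4 - \frac{4}{v}\right) = 16 + \frac{16}{v}$)
$L{\left(0 \right)} y{\left(\frac{13}{8} \right)} = 0 \left(16 + \frac{16}{13 \cdot \frac{1}{8}}\right) = 0 \left(16 + \frac{16}{\frac{13}{8}}\right) = 0 \left(16 + 16 \cdot \frac{8}{13}\right) = 0 \left(16 + \frac{128}{13}\right) = 0 \cdot \frac{336}{13} = 0$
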